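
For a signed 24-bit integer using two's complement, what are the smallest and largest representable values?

min = -8388608, max = 8388607

Minimum: −2^23 = -8388608.
Maximum: 2^23 − 1 = 8388607.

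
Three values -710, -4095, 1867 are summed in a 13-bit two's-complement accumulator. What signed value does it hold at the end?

-710 + (-4095) = -4805 → wraps to 3387 (0110100111011)
3387 + 1867 = 5254 → wraps to -2938 (1010010000110)

-2938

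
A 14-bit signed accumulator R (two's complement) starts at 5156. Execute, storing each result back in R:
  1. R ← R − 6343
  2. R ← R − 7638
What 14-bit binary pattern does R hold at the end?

01110110000111

Start: R = 5156 = 01010000100100.
R = 5156 − 6343 = -1187 = 11101101011101
R = -1187 − 7638 = -8825; wraps to 7559 = 01110110000111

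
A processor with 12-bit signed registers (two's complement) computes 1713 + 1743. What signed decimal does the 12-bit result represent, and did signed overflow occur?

-640; overflow

1713 → 011010110001
1743 → 011011001111
  011010110001
+ 011011001111
= 110110000000
Result 110110000000: MSB = 1 → 3456 − 4096 = -640.
Both addends are non-negative but the stored result is negative: signed overflow. The true value 1713 + 1743 = 3456 lies outside [-2048, 2047].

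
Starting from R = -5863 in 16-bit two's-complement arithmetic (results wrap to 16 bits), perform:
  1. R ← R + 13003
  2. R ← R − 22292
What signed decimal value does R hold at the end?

-15152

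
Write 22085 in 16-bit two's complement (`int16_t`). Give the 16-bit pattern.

22085 is non-negative, so write it directly in 16 bits: 0101011001000101.

0101011001000101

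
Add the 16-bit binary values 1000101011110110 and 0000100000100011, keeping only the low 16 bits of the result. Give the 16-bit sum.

1001001100011001

  1000101011110110
+ 0000100000100011
= 1001001100011001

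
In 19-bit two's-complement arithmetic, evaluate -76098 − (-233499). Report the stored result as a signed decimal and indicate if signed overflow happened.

-76098 → 1101101011010111110
-233499 → 1000110111111100101
Subtract via negate-and-add: invert 1000110111111100101 + 1 = 0111001000000011011 (i.e. 233499).
  1101101011010111110
+ 0111001000000011011
= 0100110011011011001  (discard carry-out 1)
Result 0100110011011011001: MSB = 0 → value 157401.
Addends (after negating the subtrahend) have opposite signs, so signed overflow cannot occur.

157401; no overflow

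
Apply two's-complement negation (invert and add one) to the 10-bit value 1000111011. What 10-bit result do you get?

Invert: 0111000100. Add 1: 0111000101.

0111000101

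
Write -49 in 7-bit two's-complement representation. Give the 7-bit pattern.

1001111

|-49| = 49 = 0110001 in 7 bits.
Invert the bits: 1001110. Add 1: 1001111.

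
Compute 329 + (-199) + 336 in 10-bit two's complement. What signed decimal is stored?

466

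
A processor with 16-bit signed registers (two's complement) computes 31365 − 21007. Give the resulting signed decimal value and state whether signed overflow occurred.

31365 → 0111101010000101
21007 → 0101001000001111
Subtract via negate-and-add: invert 0101001000001111 + 1 = 1010110111110001 (i.e. -21007).
  0111101010000101
+ 1010110111110001
= 0010100001110110  (discard carry-out 1)
Result 0010100001110110: MSB = 0 → value 10358.
Addends (after negating the subtrahend) have opposite signs, so signed overflow cannot occur.

10358; no overflow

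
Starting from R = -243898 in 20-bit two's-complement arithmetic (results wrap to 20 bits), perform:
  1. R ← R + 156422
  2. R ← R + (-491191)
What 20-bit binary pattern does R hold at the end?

01110010101110010101

Start: R = -243898 = 11000100011101000110.
R = -243898 + 156422 = -87476 = 11101010101001001100
R = -87476 + (-491191) = -578667; wraps to 469909 = 01110010101110010101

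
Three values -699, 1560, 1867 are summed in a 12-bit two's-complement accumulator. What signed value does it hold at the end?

-699 + 1560 = 861 (001101011101)
861 + 1867 = 2728 → wraps to -1368 (101010101000)

-1368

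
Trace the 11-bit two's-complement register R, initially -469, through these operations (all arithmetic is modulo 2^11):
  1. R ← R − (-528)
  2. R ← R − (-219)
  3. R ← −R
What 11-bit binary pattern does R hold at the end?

11011101010

Start: R = -469 = 11000101011.
R = -469 − (-528) = 59 = 00000111011
R = 59 − (-219) = 278 = 00100010110
R = −(278) = -278 = 11011101010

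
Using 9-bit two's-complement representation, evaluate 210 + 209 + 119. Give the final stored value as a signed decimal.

26

210 + 209 = 419 → wraps to -93 (110100011)
-93 + 119 = 26 (000011010)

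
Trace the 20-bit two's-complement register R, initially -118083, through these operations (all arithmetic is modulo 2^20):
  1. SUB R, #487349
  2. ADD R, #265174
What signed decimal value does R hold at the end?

-340258

Start: R = -118083 = 11100011001010111101.
R = -118083 − 487349 = -605432; wraps to 443144 = 01101100001100001000
R = 443144 + 265174 = 708318; wraps to -340258 = 10101100111011011110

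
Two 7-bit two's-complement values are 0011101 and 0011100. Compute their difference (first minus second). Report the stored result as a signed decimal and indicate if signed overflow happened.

1; no overflow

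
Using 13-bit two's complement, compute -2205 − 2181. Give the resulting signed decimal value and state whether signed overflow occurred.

-2205 → 1011101100011
2181 → 0100010000101
Subtract via negate-and-add: invert 0100010000101 + 1 = 1011101111011 (i.e. -2181).
  1011101100011
+ 1011101111011
= 0111011011110  (discard carry-out 1)
Result 0111011011110: MSB = 0 → value 3806.
Both addends (after negating the subtrahend) are negative but the stored result is non-negative: signed overflow. The true value -2205 − 2181 = -4386 lies outside [-4096, 4095].

3806; overflow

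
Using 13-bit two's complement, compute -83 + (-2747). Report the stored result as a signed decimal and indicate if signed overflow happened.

-2830; no overflow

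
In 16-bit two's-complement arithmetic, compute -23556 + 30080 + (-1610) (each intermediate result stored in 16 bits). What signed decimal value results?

4914

-23556 + 30080 = 6524 (0001100101111100)
6524 + (-1610) = 4914 (0001001100110010)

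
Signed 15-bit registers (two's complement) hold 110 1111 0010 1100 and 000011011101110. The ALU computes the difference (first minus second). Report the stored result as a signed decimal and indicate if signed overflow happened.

110 1111 0010 1100 → 110111100101100 = -4308 (signed)
000011011101110 = 1774 (signed)
Subtract via negate-and-add: invert 000011011101110 + 1 = 111100100010010 (i.e. -1774).
  110111100101100
+ 111100100010010
= 110100000111110  (discard carry-out 1)
Result 110100000111110: MSB = 1 → 26686 − 32768 = -6082.
Both addends (after negating the subtrahend) are negative and so is the stored result: no signed overflow.

-6082; no overflow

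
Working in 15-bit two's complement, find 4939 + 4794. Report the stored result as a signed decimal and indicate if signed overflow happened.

9733; no overflow

4939 → 001001101001011
4794 → 001001010111010
  001001101001011
+ 001001010111010
= 010011000000101
Result 010011000000101: MSB = 0 → value 9733.
Both addends are non-negative and so is the stored result: no signed overflow.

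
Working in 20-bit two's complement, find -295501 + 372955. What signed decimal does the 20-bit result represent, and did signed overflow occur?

-295501 → 10110111110110110011
372955 → 01011011000011011011
  10110111110110110011
+ 01011011000011011011
= 00010010111010001110  (discard carry-out 1)
Result 00010010111010001110: MSB = 0 → value 77454.
Addends have opposite signs, so signed overflow cannot occur.

77454; no overflow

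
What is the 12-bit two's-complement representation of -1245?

101100100011

|-1245| = 1245 = 010011011101 in 12 bits.
Invert the bits: 101100100010. Add 1: 101100100011.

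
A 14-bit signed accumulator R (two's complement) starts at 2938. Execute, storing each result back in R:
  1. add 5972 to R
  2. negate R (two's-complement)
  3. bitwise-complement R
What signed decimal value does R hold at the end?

Start: R = 2938 = 00101101111010.
R = 2938 + 5972 = 8910; wraps to -7474 = 10001011001110
R = −(-7474) = 7474 = 01110100110010
R = NOT 01110100110010 = 10001011001101 = -7475

-7475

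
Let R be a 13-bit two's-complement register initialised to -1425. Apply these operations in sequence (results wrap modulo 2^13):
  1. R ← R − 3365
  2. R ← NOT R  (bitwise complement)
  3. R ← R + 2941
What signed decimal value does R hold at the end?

Start: R = -1425 = 1101001101111.
R = -1425 − 3365 = -4790; wraps to 3402 = 0110101001010
R = NOT 0110101001010 = 1001010110101 = -3403
R = -3403 + 2941 = -462 = 1111000110010

-462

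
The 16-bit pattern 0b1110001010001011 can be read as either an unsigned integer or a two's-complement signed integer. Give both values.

Unsigned: 1110001010001011 = 57995.
Signed: MSB=1 → 57995 − 65536 = -7541.

unsigned = 57995, signed = -7541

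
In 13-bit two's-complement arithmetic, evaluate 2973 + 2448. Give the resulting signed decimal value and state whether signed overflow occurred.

2973 → 0101110011101
2448 → 0100110010000
  0101110011101
+ 0100110010000
= 1010100101101
Result 1010100101101: MSB = 1 → 5421 − 8192 = -2771.
Both addends are non-negative but the stored result is negative: signed overflow. The true value 2973 + 2448 = 5421 lies outside [-4096, 4095].

-2771; overflow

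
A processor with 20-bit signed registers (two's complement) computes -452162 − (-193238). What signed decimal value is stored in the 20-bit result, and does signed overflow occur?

-258924; no overflow

-452162 → 10010001100110111110
-193238 → 11010000110100101010
Subtract via negate-and-add: invert 11010000110100101010 + 1 = 00101111001011010110 (i.e. 193238).
  10010001100110111110
+ 00101111001011010110
= 11000000110010010100
Result 11000000110010010100: MSB = 1 → 789652 − 1048576 = -258924.
Addends (after negating the subtrahend) have opposite signs, so signed overflow cannot occur.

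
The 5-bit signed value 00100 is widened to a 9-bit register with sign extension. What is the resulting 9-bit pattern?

MSB of 00100 is 0; replicate it into the new high bits.
0000|00100 → 000000100 (still 4).

000000100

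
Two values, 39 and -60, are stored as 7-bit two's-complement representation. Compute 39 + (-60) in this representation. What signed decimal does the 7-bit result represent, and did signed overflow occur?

-21; no overflow

39 → 0100111
-60 → 1000100
  0100111
+ 1000100
= 1101011
Result 1101011: MSB = 1 → 107 − 128 = -21.
Addends have opposite signs, so signed overflow cannot occur.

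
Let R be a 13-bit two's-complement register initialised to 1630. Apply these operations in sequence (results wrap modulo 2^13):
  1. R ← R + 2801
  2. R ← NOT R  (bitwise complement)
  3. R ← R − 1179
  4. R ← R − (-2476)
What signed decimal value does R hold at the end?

Start: R = 1630 = 0011001011110.
R = 1630 + 2801 = 4431; wraps to -3761 = 1000101001111
R = NOT 1000101001111 = 0111010110000 = 3760
R = 3760 − 1179 = 2581 = 0101000010101
R = 2581 − (-2476) = 5057; wraps to -3135 = 1001111000001

-3135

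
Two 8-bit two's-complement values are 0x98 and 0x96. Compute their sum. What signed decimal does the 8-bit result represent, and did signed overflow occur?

0x98 = 10011000 = -104 (signed)
0x96 = 10010110 = -106 (signed)
  10011000
+ 10010110
= 00101110  (discard carry-out 1)
Result 00101110: MSB = 0 → value 46.
Both addends are negative but the stored result is non-negative: signed overflow. The true value -104 + (-106) = -210 lies outside [-128, 127].

46; overflow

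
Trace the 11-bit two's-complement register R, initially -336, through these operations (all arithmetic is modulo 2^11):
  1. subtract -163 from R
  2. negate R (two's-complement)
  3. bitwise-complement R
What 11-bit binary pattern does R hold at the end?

Start: R = -336 = 11010110000.
R = -336 − (-163) = -173 = 11101010011
R = −(-173) = 173 = 00010101101
R = NOT 00010101101 = 11101010010 = -174

11101010010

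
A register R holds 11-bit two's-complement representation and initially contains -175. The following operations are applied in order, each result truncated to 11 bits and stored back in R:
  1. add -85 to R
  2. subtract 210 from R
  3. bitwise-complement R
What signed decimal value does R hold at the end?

Start: R = -175 = 11101010001.
R = -175 + (-85) = -260 = 11011111100
R = -260 − 210 = -470 = 11000101010
R = NOT 11000101010 = 00111010101 = 469

469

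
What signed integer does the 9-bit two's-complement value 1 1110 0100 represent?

-28

MSB is 1, so the value is negative.
Unsigned reading: 484. Subtract 2^9 = 512: 484 − 512 = -28.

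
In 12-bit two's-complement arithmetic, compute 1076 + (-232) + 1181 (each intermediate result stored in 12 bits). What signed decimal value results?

2025

1076 + (-232) = 844 (001101001100)
844 + 1181 = 2025 (011111101001)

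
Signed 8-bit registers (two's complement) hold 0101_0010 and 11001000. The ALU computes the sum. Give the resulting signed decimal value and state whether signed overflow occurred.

26; no overflow

0101_0010 → 01010010 = 82 (signed)
11001000 = -56 (signed)
  01010010
+ 11001000
= 00011010  (discard carry-out 1)
Result 00011010: MSB = 0 → value 26.
Addends have opposite signs, so signed overflow cannot occur.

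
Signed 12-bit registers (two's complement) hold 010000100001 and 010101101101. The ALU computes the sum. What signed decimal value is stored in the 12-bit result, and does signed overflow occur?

-1650; overflow

010000100001 = 1057 (signed)
010101101101 = 1389 (signed)
  010000100001
+ 010101101101
= 100110001110
Result 100110001110: MSB = 1 → 2446 − 4096 = -1650.
Both addends are non-negative but the stored result is negative: signed overflow. The true value 1057 + 1389 = 2446 lies outside [-2048, 2047].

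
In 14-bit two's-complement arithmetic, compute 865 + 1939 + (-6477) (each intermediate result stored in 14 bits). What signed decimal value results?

-3673

865 + 1939 = 2804 (00101011110100)
2804 + (-6477) = -3673 (11000110100111)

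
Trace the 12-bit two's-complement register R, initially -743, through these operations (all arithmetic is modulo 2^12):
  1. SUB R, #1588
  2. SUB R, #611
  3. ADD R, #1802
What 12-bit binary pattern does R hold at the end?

101110001100

Start: R = -743 = 110100011001.
R = -743 − 1588 = -2331; wraps to 1765 = 011011100101
R = 1765 − 611 = 1154 = 010010000010
R = 1154 + 1802 = 2956; wraps to -1140 = 101110001100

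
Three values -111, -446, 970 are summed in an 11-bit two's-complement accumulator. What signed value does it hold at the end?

-111 + (-446) = -557 (10111010011)
-557 + 970 = 413 (00110011101)

413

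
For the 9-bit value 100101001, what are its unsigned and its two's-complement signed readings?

Unsigned: 100101001 = 297.
Signed: MSB=1 → 297 − 512 = -215.

unsigned = 297, signed = -215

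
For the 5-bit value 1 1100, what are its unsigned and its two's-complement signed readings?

unsigned = 28, signed = -4

Unsigned: 11100 = 28.
Signed: MSB=1 → 28 − 32 = -4.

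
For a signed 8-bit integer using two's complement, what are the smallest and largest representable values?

Minimum: −2^7 = -128.
Maximum: 2^7 − 1 = 127.

min = -128, max = 127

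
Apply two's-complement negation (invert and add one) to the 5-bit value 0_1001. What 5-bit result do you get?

10111

Invert: 10110. Add 1: 10111.
Check: 01001 = 9, 10111 = -9.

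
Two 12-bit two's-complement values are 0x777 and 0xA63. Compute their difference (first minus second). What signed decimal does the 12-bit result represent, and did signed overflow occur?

0x777 = 011101110111 = 1911 (signed)
0xA63 = 101001100011 = -1437 (signed)
Subtract via negate-and-add: invert 101001100011 + 1 = 010110011101 (i.e. 1437).
  011101110111
+ 010110011101
= 110100010100
Result 110100010100: MSB = 1 → 3348 − 4096 = -748.
Both addends (after negating the subtrahend) are non-negative but the stored result is negative: signed overflow. The true value 1911 − (-1437) = 3348 lies outside [-2048, 2047].

-748; overflow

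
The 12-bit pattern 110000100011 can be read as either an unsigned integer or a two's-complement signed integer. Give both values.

unsigned = 3107, signed = -989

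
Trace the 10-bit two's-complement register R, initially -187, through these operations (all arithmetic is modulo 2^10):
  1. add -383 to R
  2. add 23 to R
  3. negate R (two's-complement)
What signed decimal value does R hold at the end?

Start: R = -187 = 1101000101.
R = -187 + (-383) = -570; wraps to 454 = 0111000110
R = 454 + 23 = 477 = 0111011101
R = −(477) = -477 = 1000100011

-477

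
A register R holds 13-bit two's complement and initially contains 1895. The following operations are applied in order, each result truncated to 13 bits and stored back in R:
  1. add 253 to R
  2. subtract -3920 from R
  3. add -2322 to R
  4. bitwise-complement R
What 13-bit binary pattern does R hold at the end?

Start: R = 1895 = 0011101100111.
R = 1895 + 253 = 2148 = 0100001100100
R = 2148 − (-3920) = 6068; wraps to -2124 = 1011110110100
R = -2124 + (-2322) = -4446; wraps to 3746 = 0111010100010
R = NOT 0111010100010 = 1000101011101 = -3747

1000101011101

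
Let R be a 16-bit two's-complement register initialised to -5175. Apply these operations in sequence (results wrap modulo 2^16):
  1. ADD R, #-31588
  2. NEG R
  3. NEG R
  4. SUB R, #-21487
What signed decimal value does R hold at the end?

Start: R = -5175 = 1110101111001001.
R = -5175 + (-31588) = -36763; wraps to 28773 = 0111000001100101
R = −(28773) = -28773 = 1000111110011011
R = −(-28773) = 28773 = 0111000001100101
R = 28773 − (-21487) = 50260; wraps to -15276 = 1100010001010100

-15276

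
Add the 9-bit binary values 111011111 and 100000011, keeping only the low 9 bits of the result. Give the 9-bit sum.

011100010

  111011111
+ 100000011
= 011100010  (discard carry-out 1)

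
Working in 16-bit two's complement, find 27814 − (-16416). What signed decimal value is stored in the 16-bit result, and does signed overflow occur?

-21306; overflow

27814 → 0110110010100110
-16416 → 1011111111100000
Subtract via negate-and-add: invert 1011111111100000 + 1 = 0100000000100000 (i.e. 16416).
  0110110010100110
+ 0100000000100000
= 1010110011000110
Result 1010110011000110: MSB = 1 → 44230 − 65536 = -21306.
Both addends (after negating the subtrahend) are non-negative but the stored result is negative: signed overflow. The true value 27814 − (-16416) = 44230 lies outside [-32768, 32767].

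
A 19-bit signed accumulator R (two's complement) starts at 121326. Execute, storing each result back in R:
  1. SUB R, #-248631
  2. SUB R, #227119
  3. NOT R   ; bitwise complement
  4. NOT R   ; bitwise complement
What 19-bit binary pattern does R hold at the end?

0100010110111110110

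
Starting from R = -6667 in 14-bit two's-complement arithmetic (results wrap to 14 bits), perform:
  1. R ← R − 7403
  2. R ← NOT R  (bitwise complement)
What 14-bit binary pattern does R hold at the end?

Start: R = -6667 = 10010111110101.
R = -6667 − 7403 = -14070; wraps to 2314 = 00100100001010
R = NOT 00100100001010 = 11011011110101 = -2315

11011011110101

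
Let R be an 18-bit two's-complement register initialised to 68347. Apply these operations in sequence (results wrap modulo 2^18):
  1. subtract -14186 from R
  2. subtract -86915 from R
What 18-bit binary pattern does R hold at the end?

Start: R = 68347 = 010000101011111011.
R = 68347 − (-14186) = 82533 = 010100001001100101
R = 82533 − (-86915) = 169448; wraps to -92696 = 101001010111101000

101001010111101000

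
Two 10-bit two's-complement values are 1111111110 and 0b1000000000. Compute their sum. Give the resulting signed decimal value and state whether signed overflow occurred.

510; overflow

1111111110 = -2 (signed)
0b1000000000 → 1000000000 = -512 (signed)
  1111111110
+ 1000000000
= 0111111110  (discard carry-out 1)
Result 0111111110: MSB = 0 → value 510.
Both addends are negative but the stored result is non-negative: signed overflow. The true value -2 + (-512) = -514 lies outside [-512, 511].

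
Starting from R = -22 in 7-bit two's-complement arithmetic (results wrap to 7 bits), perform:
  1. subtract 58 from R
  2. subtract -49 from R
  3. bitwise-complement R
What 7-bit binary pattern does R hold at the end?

0011110

Start: R = -22 = 1101010.
R = -22 − 58 = -80; wraps to 48 = 0110000
R = 48 − (-49) = 97; wraps to -31 = 1100001
R = NOT 1100001 = 0011110 = 30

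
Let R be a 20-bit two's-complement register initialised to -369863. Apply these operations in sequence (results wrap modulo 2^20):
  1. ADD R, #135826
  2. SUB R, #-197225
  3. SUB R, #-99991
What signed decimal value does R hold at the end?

63179

Start: R = -369863 = 10100101101100111001.
R = -369863 + 135826 = -234037 = 11000110110111001011
R = -234037 − (-197225) = -36812 = 11110111000000110100
R = -36812 − (-99991) = 63179 = 00001111011011001011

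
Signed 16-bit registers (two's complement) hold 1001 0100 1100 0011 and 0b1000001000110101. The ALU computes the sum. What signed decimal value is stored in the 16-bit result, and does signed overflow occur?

1001 0100 1100 0011 → 1001010011000011 = -27453 (signed)
0b1000001000110101 → 1000001000110101 = -32203 (signed)
  1001010011000011
+ 1000001000110101
= 0001011011111000  (discard carry-out 1)
Result 0001011011111000: MSB = 0 → value 5880.
Both addends are negative but the stored result is non-negative: signed overflow. The true value -27453 + (-32203) = -59656 lies outside [-32768, 32767].

5880; overflow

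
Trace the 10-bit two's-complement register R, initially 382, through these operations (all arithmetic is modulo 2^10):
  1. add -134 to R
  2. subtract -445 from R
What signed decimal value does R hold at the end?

Start: R = 382 = 0101111110.
R = 382 + (-134) = 248 = 0011111000
R = 248 − (-445) = 693; wraps to -331 = 1010110101

-331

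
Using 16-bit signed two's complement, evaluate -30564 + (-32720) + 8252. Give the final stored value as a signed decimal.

-30564 + (-32720) = -63284 → wraps to 2252 (0000100011001100)
2252 + 8252 = 10504 (0010100100001000)

10504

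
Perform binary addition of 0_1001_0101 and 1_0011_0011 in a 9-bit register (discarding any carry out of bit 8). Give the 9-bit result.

  010010101
+ 100110011
= 111001000

111001000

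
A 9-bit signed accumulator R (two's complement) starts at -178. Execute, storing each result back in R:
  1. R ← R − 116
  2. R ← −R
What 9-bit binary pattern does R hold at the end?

100100110

Start: R = -178 = 101001110.
R = -178 − 116 = -294; wraps to 218 = 011011010
R = −(218) = -218 = 100100110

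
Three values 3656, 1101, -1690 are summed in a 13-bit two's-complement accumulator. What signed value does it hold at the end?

3067

3656 + 1101 = 4757 → wraps to -3435 (1001010010101)
-3435 + (-1690) = -5125 → wraps to 3067 (0101111111011)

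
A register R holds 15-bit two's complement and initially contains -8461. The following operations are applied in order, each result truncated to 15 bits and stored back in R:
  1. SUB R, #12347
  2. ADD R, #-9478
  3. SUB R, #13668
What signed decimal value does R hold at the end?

Start: R = -8461 = 101111011110011.
R = -8461 − 12347 = -20808; wraps to 11960 = 010111010111000
R = 11960 + (-9478) = 2482 = 000100110110010
R = 2482 − 13668 = -11186 = 101010001001110

-11186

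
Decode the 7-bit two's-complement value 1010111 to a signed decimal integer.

-41

MSB is 1, so the value is negative.
Unsigned reading: 87. Subtract 2^7 = 128: 87 − 128 = -41.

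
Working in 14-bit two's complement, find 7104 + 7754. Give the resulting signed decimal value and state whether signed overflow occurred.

-1526; overflow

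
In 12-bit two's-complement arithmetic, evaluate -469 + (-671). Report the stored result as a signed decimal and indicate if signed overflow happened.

-469 → 111000101011
-671 → 110101100001
  111000101011
+ 110101100001
= 101110001100  (discard carry-out 1)
Result 101110001100: MSB = 1 → 2956 − 4096 = -1140.
Both addends are negative and so is the stored result: no signed overflow.

-1140; no overflow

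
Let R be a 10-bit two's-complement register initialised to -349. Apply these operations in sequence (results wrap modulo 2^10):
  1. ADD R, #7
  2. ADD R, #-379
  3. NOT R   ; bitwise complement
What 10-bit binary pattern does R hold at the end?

1011010000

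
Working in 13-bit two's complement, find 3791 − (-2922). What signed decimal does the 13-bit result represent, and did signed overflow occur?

3791 → 0111011001111
-2922 → 1010010010110
Subtract via negate-and-add: invert 1010010010110 + 1 = 0101101101010 (i.e. 2922).
  0111011001111
+ 0101101101010
= 1101000111001
Result 1101000111001: MSB = 1 → 6713 − 8192 = -1479.
Both addends (after negating the subtrahend) are non-negative but the stored result is negative: signed overflow. The true value 3791 − (-2922) = 6713 lies outside [-4096, 4095].

-1479; overflow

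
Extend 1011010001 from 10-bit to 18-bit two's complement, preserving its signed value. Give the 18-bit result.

111111111011010001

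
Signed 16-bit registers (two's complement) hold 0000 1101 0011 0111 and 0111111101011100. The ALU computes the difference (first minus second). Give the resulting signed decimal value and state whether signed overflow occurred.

0000 1101 0011 0111 → 0000110100110111 = 3383 (signed)
0111111101011100 = 32604 (signed)
Subtract via negate-and-add: invert 0111111101011100 + 1 = 1000000010100100 (i.e. -32604).
  0000110100110111
+ 1000000010100100
= 1000110111011011
Result 1000110111011011: MSB = 1 → 36315 − 65536 = -29221.
Addends (after negating the subtrahend) have opposite signs, so signed overflow cannot occur.

-29221; no overflow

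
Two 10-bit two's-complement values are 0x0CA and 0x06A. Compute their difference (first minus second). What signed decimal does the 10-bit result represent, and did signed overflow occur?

96; no overflow

0x0CA = 0011001010 = 202 (signed)
0x06A = 0001101010 = 106 (signed)
Subtract via negate-and-add: invert 0001101010 + 1 = 1110010110 (i.e. -106).
  0011001010
+ 1110010110
= 0001100000  (discard carry-out 1)
Result 0001100000: MSB = 0 → value 96.
Addends (after negating the subtrahend) have opposite signs, so signed overflow cannot occur.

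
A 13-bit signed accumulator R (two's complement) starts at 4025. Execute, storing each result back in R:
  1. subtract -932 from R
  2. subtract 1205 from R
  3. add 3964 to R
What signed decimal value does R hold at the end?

Start: R = 4025 = 0111110111001.
R = 4025 − (-932) = 4957; wraps to -3235 = 1001101011101
R = -3235 − 1205 = -4440; wraps to 3752 = 0111010101000
R = 3752 + 3964 = 7716; wraps to -476 = 1111000100100

-476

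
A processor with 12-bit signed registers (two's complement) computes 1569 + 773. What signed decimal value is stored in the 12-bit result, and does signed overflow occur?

1569 → 011000100001
773 → 001100000101
  011000100001
+ 001100000101
= 100100100110
Result 100100100110: MSB = 1 → 2342 − 4096 = -1754.
Both addends are non-negative but the stored result is negative: signed overflow. The true value 1569 + 773 = 2342 lies outside [-2048, 2047].

-1754; overflow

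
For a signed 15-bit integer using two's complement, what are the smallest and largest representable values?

min = -16384, max = 16383

Minimum: −2^14 = -16384.
Maximum: 2^14 − 1 = 16383.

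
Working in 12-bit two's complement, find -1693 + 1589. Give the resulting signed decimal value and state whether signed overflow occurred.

-1693 → 100101100011
1589 → 011000110101
  100101100011
+ 011000110101
= 111110011000
Result 111110011000: MSB = 1 → 3992 − 4096 = -104.
Addends have opposite signs, so signed overflow cannot occur.

-104; no overflow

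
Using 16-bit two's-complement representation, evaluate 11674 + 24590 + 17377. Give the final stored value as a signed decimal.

-11895

11674 + 24590 = 36264 → wraps to -29272 (1000110110101000)
-29272 + 17377 = -11895 (1101000110001001)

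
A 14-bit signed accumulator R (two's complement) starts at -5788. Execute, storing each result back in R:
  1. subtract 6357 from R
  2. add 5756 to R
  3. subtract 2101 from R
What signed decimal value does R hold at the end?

7894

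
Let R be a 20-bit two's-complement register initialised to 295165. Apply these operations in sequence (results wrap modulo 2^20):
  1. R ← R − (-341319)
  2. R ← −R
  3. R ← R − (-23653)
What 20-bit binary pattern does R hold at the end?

Start: R = 295165 = 01001000000011111101.
R = 295165 − (-341319) = 636484; wraps to -412092 = 10011011011001000100
R = −(-412092) = 412092 = 01100100100110111100
R = 412092 − (-23653) = 435745 = 01101010011000100001

01101010011000100001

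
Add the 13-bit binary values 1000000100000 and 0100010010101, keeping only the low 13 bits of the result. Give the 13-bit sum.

1100010110101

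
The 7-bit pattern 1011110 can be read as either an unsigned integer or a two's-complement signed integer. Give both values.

unsigned = 94, signed = -34

Unsigned: 1011110 = 94.
Signed: MSB=1 → 94 − 128 = -34.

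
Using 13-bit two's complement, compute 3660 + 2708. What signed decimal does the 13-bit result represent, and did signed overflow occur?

3660 → 0111001001100
2708 → 0101010010100
  0111001001100
+ 0101010010100
= 1100011100000
Result 1100011100000: MSB = 1 → 6368 − 8192 = -1824.
Both addends are non-negative but the stored result is negative: signed overflow. The true value 3660 + 2708 = 6368 lies outside [-4096, 4095].

-1824; overflow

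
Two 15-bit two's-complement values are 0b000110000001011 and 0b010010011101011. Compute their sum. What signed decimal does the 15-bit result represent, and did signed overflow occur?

0b000110000001011 → 000110000001011 = 3083 (signed)
0b010010011101011 → 010010011101011 = 9451 (signed)
  000110000001011
+ 010010011101011
= 011000011110110
Result 011000011110110: MSB = 0 → value 12534.
Both addends are non-negative and so is the stored result: no signed overflow.

12534; no overflow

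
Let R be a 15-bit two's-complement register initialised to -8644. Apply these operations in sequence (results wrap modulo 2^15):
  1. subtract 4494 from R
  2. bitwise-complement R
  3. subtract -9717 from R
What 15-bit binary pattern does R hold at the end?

101100101000110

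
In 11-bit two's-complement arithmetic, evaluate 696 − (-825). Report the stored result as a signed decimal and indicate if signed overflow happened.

-527; overflow

696 → 01010111000
-825 → 10011000111
Subtract via negate-and-add: invert 10011000111 + 1 = 01100111001 (i.e. 825).
  01010111000
+ 01100111001
= 10111110001
Result 10111110001: MSB = 1 → 1521 − 2048 = -527.
Both addends (after negating the subtrahend) are non-negative but the stored result is negative: signed overflow. The true value 696 − (-825) = 1521 lies outside [-1024, 1023].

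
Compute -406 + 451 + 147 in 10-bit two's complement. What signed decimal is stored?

192

-406 + 451 = 45 (0000101101)
45 + 147 = 192 (0011000000)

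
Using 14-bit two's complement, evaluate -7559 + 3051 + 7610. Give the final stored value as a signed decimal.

3102

-7559 + 3051 = -4508 (10111001100100)
-4508 + 7610 = 3102 (00110000011110)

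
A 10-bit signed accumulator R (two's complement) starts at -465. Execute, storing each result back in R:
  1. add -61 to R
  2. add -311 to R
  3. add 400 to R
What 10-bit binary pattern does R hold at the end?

1001001011

Start: R = -465 = 1000101111.
R = -465 + (-61) = -526; wraps to 498 = 0111110010
R = 498 + (-311) = 187 = 0010111011
R = 187 + 400 = 587; wraps to -437 = 1001001011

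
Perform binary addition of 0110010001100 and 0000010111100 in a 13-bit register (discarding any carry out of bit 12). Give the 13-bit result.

0110101001000

  0110010001100
+ 0000010111100
= 0110101001000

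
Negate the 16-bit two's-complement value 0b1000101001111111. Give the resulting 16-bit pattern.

Invert: 0111010110000000. Add 1: 0111010110000001.

0111010110000001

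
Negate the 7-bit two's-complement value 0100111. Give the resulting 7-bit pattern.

1011001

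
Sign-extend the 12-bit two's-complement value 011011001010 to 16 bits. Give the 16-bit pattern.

MSB of 011011001010 is 0; replicate it into the new high bits.
0000|011011001010 → 0000011011001010 (still 1738).

0000011011001010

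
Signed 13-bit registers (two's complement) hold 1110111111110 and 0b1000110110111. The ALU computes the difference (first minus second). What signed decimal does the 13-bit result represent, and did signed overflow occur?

3143; no overflow

1110111111110 = -514 (signed)
0b1000110110111 → 1000110110111 = -3657 (signed)
Subtract via negate-and-add: invert 1000110110111 + 1 = 0111001001001 (i.e. 3657).
  1110111111110
+ 0111001001001
= 0110001000111  (discard carry-out 1)
Result 0110001000111: MSB = 0 → value 3143.
Addends (after negating the subtrahend) have opposite signs, so signed overflow cannot occur.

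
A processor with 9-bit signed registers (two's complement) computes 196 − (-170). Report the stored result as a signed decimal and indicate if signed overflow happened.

196 → 011000100
-170 → 101010110
Subtract via negate-and-add: invert 101010110 + 1 = 010101010 (i.e. 170).
  011000100
+ 010101010
= 101101110
Result 101101110: MSB = 1 → 366 − 512 = -146.
Both addends (after negating the subtrahend) are non-negative but the stored result is negative: signed overflow. The true value 196 − (-170) = 366 lies outside [-256, 255].

-146; overflow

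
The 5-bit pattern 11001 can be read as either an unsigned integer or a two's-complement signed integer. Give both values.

Unsigned: 11001 = 25.
Signed: MSB=1 → 25 − 32 = -7.

unsigned = 25, signed = -7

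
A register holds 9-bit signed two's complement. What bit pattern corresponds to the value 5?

000000101

5 is non-negative, so write it directly in 9 bits: 000000101.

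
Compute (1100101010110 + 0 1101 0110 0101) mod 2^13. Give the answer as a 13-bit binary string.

  1100101010110
+ 0110101100101
= 0011010111011  (discard carry-out 1)

0011010111011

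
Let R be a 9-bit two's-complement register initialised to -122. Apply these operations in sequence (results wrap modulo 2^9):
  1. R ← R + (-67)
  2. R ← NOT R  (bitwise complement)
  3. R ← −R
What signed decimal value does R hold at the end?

-188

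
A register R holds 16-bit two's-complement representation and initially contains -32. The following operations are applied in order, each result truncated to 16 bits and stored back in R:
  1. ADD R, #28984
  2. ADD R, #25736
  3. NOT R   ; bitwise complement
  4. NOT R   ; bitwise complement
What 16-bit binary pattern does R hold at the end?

Start: R = -32 = 1111111111100000.
R = -32 + 28984 = 28952 = 0111000100011000
R = 28952 + 25736 = 54688; wraps to -10848 = 1101010110100000
R = NOT 1101010110100000 = 0010101001011111 = 10847
R = NOT 0010101001011111 = 1101010110100000 = -10848

1101010110100000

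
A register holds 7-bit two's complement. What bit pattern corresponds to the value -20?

1101100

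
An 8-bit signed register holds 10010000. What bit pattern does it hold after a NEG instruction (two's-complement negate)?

01110000

Invert: 01101111. Add 1: 01110000.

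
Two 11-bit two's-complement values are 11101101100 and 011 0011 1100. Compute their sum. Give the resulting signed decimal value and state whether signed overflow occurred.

680; no overflow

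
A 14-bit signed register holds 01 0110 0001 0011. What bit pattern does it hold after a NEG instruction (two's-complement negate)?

Invert: 10100111101100. Add 1: 10100111101101.
Check: 01011000010011 = 5651, 10100111101101 = -5651.

10100111101101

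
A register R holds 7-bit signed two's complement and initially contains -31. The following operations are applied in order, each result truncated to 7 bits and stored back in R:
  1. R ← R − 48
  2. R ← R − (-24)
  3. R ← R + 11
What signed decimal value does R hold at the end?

Start: R = -31 = 1100001.
R = -31 − 48 = -79; wraps to 49 = 0110001
R = 49 − (-24) = 73; wraps to -55 = 1001001
R = -55 + 11 = -44 = 1010100

-44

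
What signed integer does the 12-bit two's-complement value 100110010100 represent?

-1644

MSB is 1, so the value is negative.
Invert: 011001101011. Add 1: 011001101100 = 1644. So the value is −1644.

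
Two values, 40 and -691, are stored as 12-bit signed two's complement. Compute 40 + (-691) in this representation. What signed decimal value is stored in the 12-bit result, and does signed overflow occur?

40 → 000000101000
-691 → 110101001101
  000000101000
+ 110101001101
= 110101110101
Result 110101110101: MSB = 1 → 3445 − 4096 = -651.
Addends have opposite signs, so signed overflow cannot occur.

-651; no overflow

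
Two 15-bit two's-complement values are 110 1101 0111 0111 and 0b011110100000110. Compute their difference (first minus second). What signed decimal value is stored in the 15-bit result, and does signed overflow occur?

110 1101 0111 0111 → 110110101110111 = -4745 (signed)
0b011110100000110 → 011110100000110 = 15622 (signed)
Subtract via negate-and-add: invert 011110100000110 + 1 = 100001011111010 (i.e. -15622).
  110110101110111
+ 100001011111010
= 011000001110001  (discard carry-out 1)
Result 011000001110001: MSB = 0 → value 12401.
Both addends (after negating the subtrahend) are negative but the stored result is non-negative: signed overflow. The true value -4745 − 15622 = -20367 lies outside [-16384, 16383].

12401; overflow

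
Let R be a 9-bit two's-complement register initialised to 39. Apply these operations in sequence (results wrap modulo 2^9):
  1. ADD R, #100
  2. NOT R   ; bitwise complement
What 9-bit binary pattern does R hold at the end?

Start: R = 39 = 000100111.
R = 39 + 100 = 139 = 010001011
R = NOT 010001011 = 101110100 = -140

101110100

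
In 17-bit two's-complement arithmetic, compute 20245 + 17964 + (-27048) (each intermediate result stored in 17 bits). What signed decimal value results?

20245 + 17964 = 38209 (01001010101000001)
38209 + (-27048) = 11161 (00010101110011001)

11161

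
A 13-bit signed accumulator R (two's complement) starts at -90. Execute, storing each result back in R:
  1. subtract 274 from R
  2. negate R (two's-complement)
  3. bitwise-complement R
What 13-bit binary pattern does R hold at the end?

Start: R = -90 = 1111110100110.
R = -90 − 274 = -364 = 1111010010100
R = −(-364) = 364 = 0000101101100
R = NOT 0000101101100 = 1111010010011 = -365

1111010010011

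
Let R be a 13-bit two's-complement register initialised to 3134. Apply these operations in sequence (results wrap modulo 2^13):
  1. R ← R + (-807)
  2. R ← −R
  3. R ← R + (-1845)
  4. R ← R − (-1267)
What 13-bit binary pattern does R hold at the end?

1010010100111

Start: R = 3134 = 0110000111110.
R = 3134 + (-807) = 2327 = 0100100010111
R = −(2327) = -2327 = 1011011101001
R = -2327 + (-1845) = -4172; wraps to 4020 = 0111110110100
R = 4020 − (-1267) = 5287; wraps to -2905 = 1010010100111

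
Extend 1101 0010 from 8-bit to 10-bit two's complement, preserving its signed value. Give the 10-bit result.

1111010010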